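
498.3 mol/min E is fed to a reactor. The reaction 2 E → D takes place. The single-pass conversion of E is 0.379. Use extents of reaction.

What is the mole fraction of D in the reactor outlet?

0.234

E reacted = 0.379 × 498.3 = 188.9 mol/min; ν_E = −2, so ξ = 188.9/2 = 94.43 mol/min.
Outlet amounts (n = n₀ + ν ξ):
  E: 498.3 − 2(94.43) = 309.4
  D: 0 + 1(94.43) = 94.43
Total out = 403.9 mol/min; y_D = 94.43 / 403.9 = 0.2338.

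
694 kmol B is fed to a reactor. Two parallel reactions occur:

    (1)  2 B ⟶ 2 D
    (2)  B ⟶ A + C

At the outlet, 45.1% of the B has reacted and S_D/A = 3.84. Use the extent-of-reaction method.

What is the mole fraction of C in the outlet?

0.0852

Conversion of B: B consumed = 0.451 × 694 = 313 kmol = 2ξ₁ + 1ξ₂.
Selectivity: 2ξ₁ / (1ξ₂) = 3.84 → ξ₁ = 1.92 ξ₂.
Substitute: (2·1.92 + 1) ξ₂ = 313 → ξ₂ = 64.67 kmol, ξ₁ = 124.2 kmol.
Outlet amounts (n = n₀ + Σ ν·ξ):
  B: 694 − 2(124.2) − 1(64.67) = 381
  D: 0 + 2(124.2) = 248.3
  A: 0 + 1(64.67) = 64.67
  C: 0 + 1(64.67) = 64.67
Total out = 758.7 kmol; y_C = 64.67 / 758.7 = 0.08524.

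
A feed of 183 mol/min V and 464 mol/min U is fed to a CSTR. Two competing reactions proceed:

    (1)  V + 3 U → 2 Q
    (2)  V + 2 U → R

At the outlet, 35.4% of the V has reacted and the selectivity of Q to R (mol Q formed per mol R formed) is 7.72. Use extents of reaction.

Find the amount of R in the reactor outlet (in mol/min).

13.3 mol/min

Conversion of V: V consumed = 0.354 × 183 = 64.78 mol/min = 1ξ₁ + 1ξ₂.
Selectivity: 2ξ₁ / (1ξ₂) = 7.72 → ξ₁ = 3.86 ξ₂.
Substitute: (1·3.86 + 1) ξ₂ = 64.78 → ξ₂ = 13.33 mol/min, ξ₁ = 51.45 mol/min.
Outlet amounts (n = n₀ + Σ ν·ξ):
  V: 183 − 1(51.45) − 1(13.33) = 118.2
  U: 464 − 3(51.45) − 2(13.33) = 283
  Q: 0 + 2(51.45) = 102.9
  R: 0 + 1(13.33) = 13.33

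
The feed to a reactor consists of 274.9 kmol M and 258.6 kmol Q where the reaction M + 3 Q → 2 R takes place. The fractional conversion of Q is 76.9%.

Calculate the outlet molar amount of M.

209 kmol

Q reacted = 0.769 × 258.6 = 198.9 kmol; ν_Q = −3, so ξ = 198.9/3 = 66.29 kmol.
Outlet amounts (n = n₀ + ν ξ):
  M: 274.9 − 1(66.29) = 208.6
  Q: 258.6 − 3(66.29) = 59.74
  R: 0 + 2(66.29) = 132.6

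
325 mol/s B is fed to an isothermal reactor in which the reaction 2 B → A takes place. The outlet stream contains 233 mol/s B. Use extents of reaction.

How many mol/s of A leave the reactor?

For B: n = n₀ − 2ξ → 233 = 325 − 2ξ, giving ξ = 46 mol/s.
Outlet amounts (n = n₀ + ν ξ):
  B: 325 − 2(46) = 233
  A: 0 + 1(46) = 46

46 mol/s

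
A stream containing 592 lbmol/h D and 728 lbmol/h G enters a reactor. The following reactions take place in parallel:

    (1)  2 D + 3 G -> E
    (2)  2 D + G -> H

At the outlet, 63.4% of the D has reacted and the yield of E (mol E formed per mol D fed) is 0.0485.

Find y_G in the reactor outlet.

0.544

Yield of E: 1ξ₁ / 592 = 0.0485 → ξ₁ = 28.71 lbmol/h.
Conversion of D: 2ξ₁ + 2ξ₂ = 0.634 × 592 = 375.3 → ξ₂ = 159 lbmol/h.
Outlet amounts (n = n₀ + Σ ν·ξ):
  D: 592 − 2(28.71) − 2(159) = 216.7
  G: 728 − 3(28.71) − 1(159) = 482.9
  E: 0 + 1(28.71) = 28.71
  H: 0 + 1(159) = 159
Total out = 887.2 lbmol/h; y_G = 482.9 / 887.2 = 0.5443.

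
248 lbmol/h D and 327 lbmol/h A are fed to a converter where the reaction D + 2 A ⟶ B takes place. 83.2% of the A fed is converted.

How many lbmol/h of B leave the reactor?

A reacted = 0.832 × 327 = 272.1 lbmol/h; ν_A = −2, so ξ = 272.1/2 = 136 lbmol/h.
Outlet amounts (n = n₀ + ν ξ):
  D: 248 − 1(136) = 112
  A: 327 − 2(136) = 54.94
  B: 0 + 1(136) = 136

136 lbmol/h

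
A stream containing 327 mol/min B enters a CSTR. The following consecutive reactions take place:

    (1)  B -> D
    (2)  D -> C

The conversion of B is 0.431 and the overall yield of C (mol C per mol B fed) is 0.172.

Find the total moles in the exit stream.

327 mol/min

Conversion of B: B consumed = 1ξ₁ = 0.431 × 327 → ξ₁ = 140.9 mol/min.
Yield of C: 1ξ₂ / 327 = 0.172 → ξ₂ = 56.24 mol/min.
Outlet amounts (n = n₀ + Σ ν·ξ):
  B: 327 − 1(140.9) = 186.1
  D: 0 + 1(140.9) − 1(56.24) = 84.69
  C: 0 + 1(56.24) = 56.24
Total out = 186.1 + 84.69 + 56.24 = 327 mol/min.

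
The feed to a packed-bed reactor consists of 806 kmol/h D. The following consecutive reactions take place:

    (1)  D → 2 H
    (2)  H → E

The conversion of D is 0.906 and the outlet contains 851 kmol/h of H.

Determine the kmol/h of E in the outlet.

609 kmol/h

Conversion of D: D consumed = 1ξ₁ = 0.906 × 806 → ξ₁ = 730.2 kmol/h.
H balance: n_H = 0 + 2ξ₁ − 1ξ₂ = 851 → ξ₂ = (2·730.2 − 851)/1 = 609.5 kmol/h.
Outlet amounts (n = n₀ + Σ ν·ξ):
  D: 806 − 1(730.2) = 75.76
  H: 0 + 2(730.2) − 1(609.5) = 851
  E: 0 + 1(609.5) = 609.5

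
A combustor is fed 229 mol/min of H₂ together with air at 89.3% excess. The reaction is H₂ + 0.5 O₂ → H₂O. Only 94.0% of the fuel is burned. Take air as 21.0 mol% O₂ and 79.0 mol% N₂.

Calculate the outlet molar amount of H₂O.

215 mol/min

Stoichiometric O₂ = 0.5 × 229 = 114.5 mol/min; O₂ fed = 114.5 × 1.893 = 216.7 mol/min.
N₂ fed = 216.7 × 79/21 = 815.4 mol/min.
Fuel reacted = 0.94 × 229 → ξ = 215.3 mol/min.
Outlet (n = n₀ + ν ξ):
  H₂: 229 − 1(215.3) = 13.74
  O₂: 216.7 − 0.5(215.3) = 109.1
  N₂: 815.4 (inert)
  H₂O: 0 + 1(215.3) = 215.3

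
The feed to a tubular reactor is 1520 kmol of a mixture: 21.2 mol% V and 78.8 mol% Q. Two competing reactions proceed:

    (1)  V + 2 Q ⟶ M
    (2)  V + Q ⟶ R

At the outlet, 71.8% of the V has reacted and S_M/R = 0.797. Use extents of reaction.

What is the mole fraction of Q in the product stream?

Conversion of V: V consumed = 0.718 × 322.2 = 231.4 kmol = 1ξ₁ + 1ξ₂.
Selectivity: 1ξ₁ / (1ξ₂) = 0.797 → ξ₁ = 0.797 ξ₂.
Substitute: (1·0.797 + 1) ξ₂ = 231.4 → ξ₂ = 128.8 kmol, ξ₁ = 102.6 kmol.
Outlet amounts (n = n₀ + Σ ν·ξ):
  V: 322.2 − 1(102.6) − 1(128.8) = 90.87
  Q: 1198 − 2(102.6) − 1(128.8) = 863.8
  M: 0 + 1(102.6) = 102.6
  R: 0 + 1(128.8) = 128.8
Total out = 1186 kmol; y_Q = 863.8 / 1186 = 0.7283.

0.728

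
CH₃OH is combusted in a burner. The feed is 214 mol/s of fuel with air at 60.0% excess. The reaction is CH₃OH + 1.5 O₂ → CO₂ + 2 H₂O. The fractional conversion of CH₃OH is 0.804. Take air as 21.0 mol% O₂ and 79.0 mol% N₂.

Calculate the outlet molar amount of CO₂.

Stoichiometric O₂ = 1.5 × 214 = 321 mol/s; O₂ fed = 321 × 1.600 = 513.6 mol/s.
N₂ fed = 513.6 × 79/21 = 1932 mol/s.
Fuel reacted = 0.804 × 214 → ξ = 172.1 mol/s.
Outlet (n = n₀ + ν ξ):
  CH₃OH: 214 − 1(172.1) = 41.94
  O₂: 513.6 − 1.5(172.1) = 255.5
  N₂: 1932 (inert)
  CO₂: 0 + 1(172.1) = 172.1
  H₂O: 0 + 2(172.1) = 344.1

172 mol/s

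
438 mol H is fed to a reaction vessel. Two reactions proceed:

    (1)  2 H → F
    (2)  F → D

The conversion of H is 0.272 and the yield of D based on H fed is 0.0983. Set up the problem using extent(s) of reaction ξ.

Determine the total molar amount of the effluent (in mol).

378 mol

Conversion of H: H consumed = 2ξ₁ = 0.272 × 438 → ξ₁ = 59.57 mol.
Yield of D: 1ξ₂ / 438 = 0.0983 → ξ₂ = 43.06 mol.
Outlet amounts (n = n₀ + Σ ν·ξ):
  H: 438 − 2(59.57) = 318.9
  F: 0 + 1(59.57) − 1(43.06) = 16.51
  D: 0 + 1(43.06) = 43.06
Total out = 318.9 + 16.51 + 43.06 = 378.4 mol.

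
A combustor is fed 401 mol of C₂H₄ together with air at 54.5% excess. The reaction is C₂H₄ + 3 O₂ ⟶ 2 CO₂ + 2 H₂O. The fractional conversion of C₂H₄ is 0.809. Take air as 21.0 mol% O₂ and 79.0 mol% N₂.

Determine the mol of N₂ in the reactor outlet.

Stoichiometric O₂ = 3 × 401 = 1203 mol; O₂ fed = 1203 × 1.545 = 1859 mol.
N₂ fed = 1859 × 79/21 = 6992 mol.
Fuel reacted = 0.809 × 401 → ξ = 324.4 mol.
Outlet (n = n₀ + ν ξ):
  C₂H₄: 401 − 1(324.4) = 76.59
  O₂: 1859 − 3(324.4) = 885.4
  N₂: 6992 (inert)
  CO₂: 0 + 2(324.4) = 648.8
  H₂O: 0 + 2(324.4) = 648.8

6990 mol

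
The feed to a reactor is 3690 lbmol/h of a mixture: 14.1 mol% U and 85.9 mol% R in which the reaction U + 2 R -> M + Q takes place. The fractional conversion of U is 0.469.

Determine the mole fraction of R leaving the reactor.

U reacted = 0.469 × 520.3 = 244 lbmol/h; ν_U = −1, so ξ = 244/1 = 244 lbmol/h.
Outlet amounts (n = n₀ + ν ξ):
  U: 520.3 − 1(244) = 276.3
  R: 3170 − 2(244) = 2682
  M: 0 + 1(244) = 244
  Q: 0 + 1(244) = 244
Total out = 3446 lbmol/h; y_R = 2682 / 3446 = 0.7782.

0.778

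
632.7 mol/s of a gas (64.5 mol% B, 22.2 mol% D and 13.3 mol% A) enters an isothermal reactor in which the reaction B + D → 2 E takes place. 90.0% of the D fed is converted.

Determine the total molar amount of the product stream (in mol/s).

D reacted = 0.9 × 140.5 = 126.4 mol/s; ν_D = −1, so ξ = 126.4/1 = 126.4 mol/s.
Outlet amounts (n = n₀ + ν ξ):
  B: 408.1 − 1(126.4) = 281.7
  D: 140.5 − 1(126.4) = 14.05
  E: 0 + 2(126.4) = 252.8
  A: 84.15 (inert)
Total out = 281.7 + 14.05 + 252.8 + 84.15 = 632.7 mol/s.

633 mol/s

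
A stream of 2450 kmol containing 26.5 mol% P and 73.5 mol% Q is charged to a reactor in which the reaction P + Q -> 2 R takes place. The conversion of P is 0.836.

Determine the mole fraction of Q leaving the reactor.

P reacted = 0.836 × 649.2 = 542.8 kmol; ν_P = −1, so ξ = 542.8/1 = 542.8 kmol.
Outlet amounts (n = n₀ + ν ξ):
  P: 649.2 − 1(542.8) = 106.5
  Q: 1801 − 1(542.8) = 1258
  R: 0 + 2(542.8) = 1086
Total out = 2450 kmol; y_Q = 1258 / 2450 = 0.5135.

0.513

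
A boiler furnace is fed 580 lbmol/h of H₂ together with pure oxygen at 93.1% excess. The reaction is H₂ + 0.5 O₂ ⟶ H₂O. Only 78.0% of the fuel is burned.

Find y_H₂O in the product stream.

0.495

Stoichiometric O₂ = 0.5 × 580 = 290 lbmol/h; O₂ fed = 290 × 1.931 = 560 lbmol/h.
Fuel reacted = 0.78 × 580 → ξ = 452.4 lbmol/h.
Outlet (n = n₀ + ν ξ):
  H₂: 580 − 1(452.4) = 127.6
  O₂: 560 − 0.5(452.4) = 333.8
  H₂O: 0 + 1(452.4) = 452.4
Total out = 913.8 lbmol/h; y_H₂O = 452.4 / 913.8 = 0.4951.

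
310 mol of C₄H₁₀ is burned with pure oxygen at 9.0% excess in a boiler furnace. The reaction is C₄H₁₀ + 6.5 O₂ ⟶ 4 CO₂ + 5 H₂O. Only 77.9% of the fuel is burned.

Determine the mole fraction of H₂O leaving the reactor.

Stoichiometric O₂ = 6.5 × 310 = 2015 mol; O₂ fed = 2015 × 1.090 = 2196 mol.
Fuel reacted = 0.779 × 310 → ξ = 241.5 mol.
Outlet (n = n₀ + ν ξ):
  C₄H₁₀: 310 − 1(241.5) = 68.51
  O₂: 2196 − 6.5(241.5) = 626.7
  CO₂: 0 + 4(241.5) = 966
  H₂O: 0 + 5(241.5) = 1207
Total out = 2869 mol; y_H₂O = 1207 / 2869 = 0.4209.

0.421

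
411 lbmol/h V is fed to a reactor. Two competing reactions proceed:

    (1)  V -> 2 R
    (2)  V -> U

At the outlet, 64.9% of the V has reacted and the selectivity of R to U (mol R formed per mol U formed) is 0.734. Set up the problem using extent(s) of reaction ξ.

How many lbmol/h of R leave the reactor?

143 lbmol/h

Conversion of V: V consumed = 0.649 × 411 = 266.7 lbmol/h = 1ξ₁ + 1ξ₂.
Selectivity: 2ξ₁ / (1ξ₂) = 0.734 → ξ₁ = 0.367 ξ₂.
Substitute: (1·0.367 + 1) ξ₂ = 266.7 → ξ₂ = 195.1 lbmol/h, ξ₁ = 71.61 lbmol/h.
Outlet amounts (n = n₀ + Σ ν·ξ):
  V: 411 − 1(71.61) − 1(195.1) = 144.3
  R: 0 + 2(71.61) = 143.2
  U: 0 + 1(195.1) = 195.1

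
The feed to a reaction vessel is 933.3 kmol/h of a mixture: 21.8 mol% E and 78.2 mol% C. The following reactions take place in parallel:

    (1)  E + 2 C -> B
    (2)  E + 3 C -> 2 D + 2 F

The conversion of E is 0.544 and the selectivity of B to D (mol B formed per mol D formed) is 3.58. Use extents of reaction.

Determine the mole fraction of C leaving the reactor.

0.67

Conversion of E: E consumed = 0.544 × 203.5 = 110.7 kmol/h = 1ξ₁ + 1ξ₂.
Selectivity: 1ξ₁ / (2ξ₂) = 3.58 → ξ₁ = 7.16 ξ₂.
Substitute: (1·7.16 + 1) ξ₂ = 110.7 → ξ₂ = 13.56 kmol/h, ξ₁ = 97.12 kmol/h.
Outlet amounts (n = n₀ + Σ ν·ξ):
  E: 203.5 − 1(97.12) − 1(13.56) = 92.78
  C: 729.8 − 2(97.12) − 3(13.56) = 494.9
  B: 0 + 1(97.12) = 97.12
  D: 0 + 2(13.56) = 27.13
  F: 0 + 2(13.56) = 27.13
Total out = 739.1 kmol/h; y_C = 494.9 / 739.1 = 0.6696.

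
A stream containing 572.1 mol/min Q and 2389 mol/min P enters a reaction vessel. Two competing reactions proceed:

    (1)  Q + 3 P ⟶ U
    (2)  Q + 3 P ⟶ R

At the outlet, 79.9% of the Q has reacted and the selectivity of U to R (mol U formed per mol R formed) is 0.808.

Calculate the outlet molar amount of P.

1020 mol/min

Conversion of Q: Q consumed = 0.799 × 572.1 = 457.1 mol/min = 1ξ₁ + 1ξ₂.
Selectivity: 1ξ₁ / (1ξ₂) = 0.808 → ξ₁ = 0.808 ξ₂.
Substitute: (1·0.808 + 1) ξ₂ = 457.1 → ξ₂ = 252.8 mol/min, ξ₁ = 204.3 mol/min.
Outlet amounts (n = n₀ + Σ ν·ξ):
  Q: 572.1 − 1(204.3) − 1(252.8) = 115
  P: 2389 − 3(204.3) − 3(252.8) = 1018
  U: 0 + 1(204.3) = 204.3
  R: 0 + 1(252.8) = 252.8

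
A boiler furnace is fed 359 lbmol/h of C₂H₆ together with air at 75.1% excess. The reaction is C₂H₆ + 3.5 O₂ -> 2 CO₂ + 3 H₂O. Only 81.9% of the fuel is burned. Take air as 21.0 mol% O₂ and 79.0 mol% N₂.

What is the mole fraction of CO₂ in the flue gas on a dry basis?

0.0582

Stoichiometric O₂ = 3.5 × 359 = 1256 lbmol/h; O₂ fed = 1256 × 1.751 = 2200 lbmol/h.
N₂ fed = 2200 × 79/21 = 8277 lbmol/h.
Fuel reacted = 0.819 × 359 → ξ = 294 lbmol/h.
Outlet (n = n₀ + ν ξ):
  C₂H₆: 359 − 1(294) = 64.98
  O₂: 2200 − 3.5(294) = 1171
  N₂: 8277 (inert)
  CO₂: 0 + 2(294) = 588
  H₂O: 0 + 3(294) = 882.1
Dry total = 10100 lbmol/h; y_CO₂ (dry) = 588 / 10100 = 0.05822.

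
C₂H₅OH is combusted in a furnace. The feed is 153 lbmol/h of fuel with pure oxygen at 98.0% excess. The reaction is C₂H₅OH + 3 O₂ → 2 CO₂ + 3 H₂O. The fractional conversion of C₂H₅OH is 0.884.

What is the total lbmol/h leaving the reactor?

Stoichiometric O₂ = 3 × 153 = 459 lbmol/h; O₂ fed = 459 × 1.980 = 908.8 lbmol/h.
Fuel reacted = 0.884 × 153 → ξ = 135.3 lbmol/h.
Outlet (n = n₀ + ν ξ):
  C₂H₅OH: 153 − 1(135.3) = 17.75
  O₂: 908.8 − 3(135.3) = 503.1
  CO₂: 0 + 2(135.3) = 270.5
  H₂O: 0 + 3(135.3) = 405.8
Total out = 17.75 + 503.1 + 270.5 + 405.8 = 1197 lbmol/h.

1200 lbmol/h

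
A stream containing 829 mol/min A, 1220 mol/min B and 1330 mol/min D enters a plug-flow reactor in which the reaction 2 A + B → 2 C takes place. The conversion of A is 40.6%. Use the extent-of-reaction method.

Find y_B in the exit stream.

0.328

A reacted = 0.406 × 829 = 336.6 mol/min; ν_A = −2, so ξ = 336.6/2 = 168.3 mol/min.
Outlet amounts (n = n₀ + ν ξ):
  A: 829 − 2(168.3) = 492.4
  B: 1220 − 1(168.3) = 1052
  C: 0 + 2(168.3) = 336.6
  D: 1330 (inert)
Total out = 3211 mol/min; y_B = 1052 / 3211 = 0.3276.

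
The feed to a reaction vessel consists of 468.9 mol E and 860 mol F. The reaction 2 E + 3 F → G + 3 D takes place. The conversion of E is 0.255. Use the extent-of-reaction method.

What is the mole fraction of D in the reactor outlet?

E reacted = 0.255 × 468.9 = 119.6 mol; ν_E = −2, so ξ = 119.6/2 = 59.78 mol.
Outlet amounts (n = n₀ + ν ξ):
  E: 468.9 − 2(59.78) = 349.3
  F: 860 − 3(59.78) = 680.6
  G: 0 + 1(59.78) = 59.78
  D: 0 + 3(59.78) = 179.4
Total out = 1269 mol; y_D = 179.4 / 1269 = 0.1413.

0.141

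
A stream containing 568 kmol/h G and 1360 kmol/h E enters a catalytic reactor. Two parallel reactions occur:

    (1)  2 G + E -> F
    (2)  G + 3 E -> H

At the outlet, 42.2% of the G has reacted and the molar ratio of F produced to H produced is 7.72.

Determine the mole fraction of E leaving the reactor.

0.725

Conversion of G: G consumed = 0.422 × 568 = 239.7 kmol/h = 2ξ₁ + 1ξ₂.
Selectivity: 1ξ₁ / (1ξ₂) = 7.72 → ξ₁ = 7.72 ξ₂.
Substitute: (2·7.72 + 1) ξ₂ = 239.7 → ξ₂ = 14.58 kmol/h, ξ₁ = 112.6 kmol/h.
Outlet amounts (n = n₀ + Σ ν·ξ):
  G: 568 − 2(112.6) − 1(14.58) = 328.3
  E: 1360 − 1(112.6) − 3(14.58) = 1204
  F: 0 + 1(112.6) = 112.6
  H: 0 + 1(14.58) = 14.58
Total out = 1659 kmol/h; y_E = 1204 / 1659 = 0.7255.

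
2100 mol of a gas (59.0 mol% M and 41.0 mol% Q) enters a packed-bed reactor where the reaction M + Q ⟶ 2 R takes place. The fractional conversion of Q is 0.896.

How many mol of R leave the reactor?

Q reacted = 0.896 × 861 = 771.5 mol; ν_Q = −1, so ξ = 771.5/1 = 771.5 mol.
Outlet amounts (n = n₀ + ν ξ):
  M: 1239 − 1(771.5) = 467.5
  Q: 861 − 1(771.5) = 89.54
  R: 0 + 2(771.5) = 1543

1540 mol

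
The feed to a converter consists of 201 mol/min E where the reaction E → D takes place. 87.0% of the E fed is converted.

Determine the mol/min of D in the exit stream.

175 mol/min

E reacted = 0.87 × 201 = 174.9 mol/min; ν_E = −1, so ξ = 174.9/1 = 174.9 mol/min.
Outlet amounts (n = n₀ + ν ξ):
  E: 201 − 1(174.9) = 26.13
  D: 0 + 1(174.9) = 174.9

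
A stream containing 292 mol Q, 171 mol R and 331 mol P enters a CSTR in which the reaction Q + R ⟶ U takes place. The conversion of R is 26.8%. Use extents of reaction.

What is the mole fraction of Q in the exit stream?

R reacted = 0.268 × 171 = 45.83 mol; ν_R = −1, so ξ = 45.83/1 = 45.83 mol.
Outlet amounts (n = n₀ + ν ξ):
  Q: 292 − 1(45.83) = 246.2
  R: 171 − 1(45.83) = 125.2
  U: 0 + 1(45.83) = 45.83
  P: 331 (inert)
Total out = 748.2 mol; y_Q = 246.2 / 748.2 = 0.329.

0.329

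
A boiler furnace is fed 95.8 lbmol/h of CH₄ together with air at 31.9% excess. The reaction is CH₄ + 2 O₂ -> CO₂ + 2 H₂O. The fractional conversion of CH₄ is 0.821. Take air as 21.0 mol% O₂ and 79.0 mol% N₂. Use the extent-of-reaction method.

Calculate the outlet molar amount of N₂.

Stoichiometric O₂ = 2 × 95.8 = 191.6 lbmol/h; O₂ fed = 191.6 × 1.319 = 252.7 lbmol/h.
N₂ fed = 252.7 × 79/21 = 950.7 lbmol/h.
Fuel reacted = 0.821 × 95.8 → ξ = 78.65 lbmol/h.
Outlet (n = n₀ + ν ξ):
  CH₄: 95.8 − 1(78.65) = 17.15
  O₂: 252.7 − 2(78.65) = 95.42
  N₂: 950.7 (inert)
  CO₂: 0 + 1(78.65) = 78.65
  H₂O: 0 + 2(78.65) = 157.3

951 lbmol/h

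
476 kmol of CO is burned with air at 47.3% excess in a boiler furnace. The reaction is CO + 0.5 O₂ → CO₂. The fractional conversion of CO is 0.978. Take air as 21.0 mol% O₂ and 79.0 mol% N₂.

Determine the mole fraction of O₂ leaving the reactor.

0.0616

Stoichiometric O₂ = 0.5 × 476 = 238 kmol; O₂ fed = 238 × 1.473 = 350.6 kmol.
N₂ fed = 350.6 × 79/21 = 1319 kmol.
Fuel reacted = 0.978 × 476 → ξ = 465.5 kmol.
Outlet (n = n₀ + ν ξ):
  CO: 476 − 1(465.5) = 10.47
  O₂: 350.6 − 0.5(465.5) = 117.8
  N₂: 1319 (inert)
  CO₂: 0 + 1(465.5) = 465.5
Total out = 1913 kmol; y_O₂ = 117.8 / 1913 = 0.0616.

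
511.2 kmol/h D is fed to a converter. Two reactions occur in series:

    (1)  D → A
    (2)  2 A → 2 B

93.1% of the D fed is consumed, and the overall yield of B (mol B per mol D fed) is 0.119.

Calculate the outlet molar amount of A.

415 kmol/h

Conversion of D: D consumed = 1ξ₁ = 0.931 × 511.2 → ξ₁ = 475.9 kmol/h.
Yield of B: 2ξ₂ / 511.2 = 0.119 → ξ₂ = 30.42 kmol/h.
Outlet amounts (n = n₀ + Σ ν·ξ):
  D: 511.2 − 1(475.9) = 35.27
  A: 0 + 1(475.9) − 2(30.42) = 415.1
  B: 0 + 2(30.42) = 60.83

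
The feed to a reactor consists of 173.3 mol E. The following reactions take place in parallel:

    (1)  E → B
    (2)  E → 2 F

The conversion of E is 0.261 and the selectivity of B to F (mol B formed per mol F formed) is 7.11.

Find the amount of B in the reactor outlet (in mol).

42.3 mol

Conversion of E: E consumed = 0.261 × 173.3 = 45.23 mol = 1ξ₁ + 1ξ₂.
Selectivity: 1ξ₁ / (2ξ₂) = 7.11 → ξ₁ = 14.22 ξ₂.
Substitute: (1·14.22 + 1) ξ₂ = 45.23 → ξ₂ = 2.972 mol, ξ₁ = 42.26 mol.
Outlet amounts (n = n₀ + Σ ν·ξ):
  E: 173.3 − 1(42.26) − 1(2.972) = 128.1
  B: 0 + 1(42.26) = 42.26
  F: 0 + 2(2.972) = 5.944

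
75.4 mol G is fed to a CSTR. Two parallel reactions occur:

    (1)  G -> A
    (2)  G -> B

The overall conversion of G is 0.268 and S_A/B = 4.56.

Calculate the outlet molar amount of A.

16.6 mol

Conversion of G: G consumed = 0.268 × 75.4 = 20.21 mol = 1ξ₁ + 1ξ₂.
Selectivity: 1ξ₁ / (1ξ₂) = 4.56 → ξ₁ = 4.56 ξ₂.
Substitute: (1·4.56 + 1) ξ₂ = 20.21 → ξ₂ = 3.634 mol, ξ₁ = 16.57 mol.
Outlet amounts (n = n₀ + Σ ν·ξ):
  G: 75.4 − 1(16.57) − 1(3.634) = 55.19
  A: 0 + 1(16.57) = 16.57
  B: 0 + 1(3.634) = 3.634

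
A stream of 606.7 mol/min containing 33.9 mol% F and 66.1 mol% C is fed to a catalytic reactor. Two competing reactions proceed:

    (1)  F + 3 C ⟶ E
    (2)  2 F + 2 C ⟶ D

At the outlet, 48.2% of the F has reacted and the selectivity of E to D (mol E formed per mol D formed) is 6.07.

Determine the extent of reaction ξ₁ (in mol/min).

Conversion of F: F consumed = 0.482 × 205.7 = 99.13 mol/min = 1ξ₁ + 2ξ₂.
Selectivity: 1ξ₁ / (1ξ₂) = 6.07 → ξ₁ = 6.07 ξ₂.
Substitute: (1·6.07 + 2) ξ₂ = 99.13 → ξ₂ = 12.28 mol/min, ξ₁ = 74.57 mol/min.
Outlet amounts (n = n₀ + Σ ν·ξ):
  F: 205.7 − 1(74.57) − 2(12.28) = 106.5
  C: 401 − 3(74.57) − 2(12.28) = 152.8
  E: 0 + 1(74.57) = 74.57
  D: 0 + 1(12.28) = 12.28

ξ₁ = 74.6 mol/min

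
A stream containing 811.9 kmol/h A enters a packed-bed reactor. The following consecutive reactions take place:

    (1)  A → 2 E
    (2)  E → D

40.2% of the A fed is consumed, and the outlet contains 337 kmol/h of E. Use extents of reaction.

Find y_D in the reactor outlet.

Conversion of A: A consumed = 1ξ₁ = 0.402 × 811.9 → ξ₁ = 326.4 kmol/h.
E balance: n_E = 0 + 2ξ₁ − 1ξ₂ = 337 → ξ₂ = (2·326.4 − 337)/1 = 315.8 kmol/h.
Outlet amounts (n = n₀ + Σ ν·ξ):
  A: 811.9 − 1(326.4) = 485.5
  E: 0 + 2(326.4) − 1(315.8) = 337
  D: 0 + 1(315.8) = 315.8
Total out = 1138 kmol/h; y_D = 315.8 / 1138 = 0.2774.

0.277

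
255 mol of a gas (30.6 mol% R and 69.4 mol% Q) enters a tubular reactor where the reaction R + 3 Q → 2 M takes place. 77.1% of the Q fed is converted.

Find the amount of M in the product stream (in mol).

91 mol

Q reacted = 0.771 × 177 = 136.4 mol; ν_Q = −3, so ξ = 136.4/3 = 45.48 mol.
Outlet amounts (n = n₀ + ν ξ):
  R: 78.03 − 1(45.48) = 32.55
  Q: 177 − 3(45.48) = 40.53
  M: 0 + 2(45.48) = 90.96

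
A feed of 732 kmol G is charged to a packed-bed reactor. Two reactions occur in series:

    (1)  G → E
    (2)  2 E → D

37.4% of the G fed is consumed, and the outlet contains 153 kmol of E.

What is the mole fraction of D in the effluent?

0.0899

Conversion of G: G consumed = 1ξ₁ = 0.374 × 732 → ξ₁ = 273.8 kmol.
E balance: n_E = 0 + 1ξ₁ − 2ξ₂ = 153 → ξ₂ = (1·273.8 − 153)/2 = 60.38 kmol.
Outlet amounts (n = n₀ + Σ ν·ξ):
  G: 732 − 1(273.8) = 458.2
  E: 0 + 1(273.8) − 2(60.38) = 153
  D: 0 + 1(60.38) = 60.38
Total out = 671.6 kmol; y_D = 60.38 / 671.6 = 0.08991.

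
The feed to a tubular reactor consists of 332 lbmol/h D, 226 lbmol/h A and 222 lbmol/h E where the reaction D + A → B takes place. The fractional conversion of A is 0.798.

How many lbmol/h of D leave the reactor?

A reacted = 0.798 × 226 = 180.3 lbmol/h; ν_A = −1, so ξ = 180.3/1 = 180.3 lbmol/h.
Outlet amounts (n = n₀ + ν ξ):
  D: 332 − 1(180.3) = 151.7
  A: 226 − 1(180.3) = 45.65
  B: 0 + 1(180.3) = 180.3
  E: 222 (inert)

152 lbmol/h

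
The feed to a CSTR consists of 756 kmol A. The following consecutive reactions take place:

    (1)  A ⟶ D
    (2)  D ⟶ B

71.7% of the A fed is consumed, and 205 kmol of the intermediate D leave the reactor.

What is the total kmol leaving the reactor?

756 kmol

Conversion of A: A consumed = 1ξ₁ = 0.717 × 756 → ξ₁ = 542.1 kmol.
D balance: n_D = 0 + 1ξ₁ − 1ξ₂ = 205 → ξ₂ = (1·542.1 − 205)/1 = 337.1 kmol.
Outlet amounts (n = n₀ + Σ ν·ξ):
  A: 756 − 1(542.1) = 213.9
  D: 0 + 1(542.1) − 1(337.1) = 205
  B: 0 + 1(337.1) = 337.1
Total out = 213.9 + 205 + 337.1 = 756 kmol.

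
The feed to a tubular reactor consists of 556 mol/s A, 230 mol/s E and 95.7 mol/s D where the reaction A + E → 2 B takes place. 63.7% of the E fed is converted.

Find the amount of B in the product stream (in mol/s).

E reacted = 0.637 × 230 = 146.5 mol/s; ν_E = −1, so ξ = 146.5/1 = 146.5 mol/s.
Outlet amounts (n = n₀ + ν ξ):
  A: 556 − 1(146.5) = 409.5
  E: 230 − 1(146.5) = 83.49
  B: 0 + 2(146.5) = 293
  D: 95.7 (inert)

293 mol/s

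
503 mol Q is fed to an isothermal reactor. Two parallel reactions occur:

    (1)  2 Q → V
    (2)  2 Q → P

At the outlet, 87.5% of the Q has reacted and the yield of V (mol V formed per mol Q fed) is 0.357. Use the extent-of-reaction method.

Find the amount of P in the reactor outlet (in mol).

40.5 mol

Yield of V: 1ξ₁ / 503 = 0.357 → ξ₁ = 179.6 mol.
Conversion of Q: 2ξ₁ + 2ξ₂ = 0.875 × 503 = 440.1 → ξ₂ = 40.49 mol.
Outlet amounts (n = n₀ + Σ ν·ξ):
  Q: 503 − 2(179.6) − 2(40.49) = 62.88
  V: 0 + 1(179.6) = 179.6
  P: 0 + 1(40.49) = 40.49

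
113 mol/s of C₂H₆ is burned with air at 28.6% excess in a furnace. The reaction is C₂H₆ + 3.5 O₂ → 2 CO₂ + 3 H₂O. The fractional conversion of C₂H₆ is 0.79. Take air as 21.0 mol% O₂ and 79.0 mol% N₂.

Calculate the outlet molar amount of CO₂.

Stoichiometric O₂ = 3.5 × 113 = 395.5 mol/s; O₂ fed = 395.5 × 1.286 = 508.6 mol/s.
N₂ fed = 508.6 × 79/21 = 1913 mol/s.
Fuel reacted = 0.79 × 113 → ξ = 89.27 mol/s.
Outlet (n = n₀ + ν ξ):
  C₂H₆: 113 − 1(89.27) = 23.73
  O₂: 508.6 − 3.5(89.27) = 196.2
  N₂: 1913 (inert)
  CO₂: 0 + 2(89.27) = 178.5
  H₂O: 0 + 3(89.27) = 267.8

179 mol/s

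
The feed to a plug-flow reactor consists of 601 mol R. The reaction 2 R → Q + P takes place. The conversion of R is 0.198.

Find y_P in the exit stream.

0.099

R reacted = 0.198 × 601 = 119 mol; ν_R = −2, so ξ = 119/2 = 59.5 mol.
Outlet amounts (n = n₀ + ν ξ):
  R: 601 − 2(59.5) = 482
  Q: 0 + 1(59.5) = 59.5
  P: 0 + 1(59.5) = 59.5
Total out = 601 mol; y_P = 59.5 / 601 = 0.099.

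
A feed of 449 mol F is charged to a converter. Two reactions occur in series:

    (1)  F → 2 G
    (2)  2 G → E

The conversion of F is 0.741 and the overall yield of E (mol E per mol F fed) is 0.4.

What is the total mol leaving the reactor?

602 mol

Conversion of F: F consumed = 1ξ₁ = 0.741 × 449 → ξ₁ = 332.7 mol.
Yield of E: 1ξ₂ / 449 = 0.4 → ξ₂ = 179.6 mol.
Outlet amounts (n = n₀ + Σ ν·ξ):
  F: 449 − 1(332.7) = 116.3
  G: 0 + 2(332.7) − 2(179.6) = 306.2
  E: 0 + 1(179.6) = 179.6
Total out = 116.3 + 306.2 + 179.6 = 602.1 mol.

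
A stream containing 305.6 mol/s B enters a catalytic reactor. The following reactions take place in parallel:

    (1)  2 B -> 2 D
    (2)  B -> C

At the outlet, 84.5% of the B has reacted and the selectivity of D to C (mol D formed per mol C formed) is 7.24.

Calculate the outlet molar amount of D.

Conversion of B: B consumed = 0.845 × 305.6 = 258.2 mol/s = 2ξ₁ + 1ξ₂.
Selectivity: 2ξ₁ / (1ξ₂) = 7.24 → ξ₁ = 3.62 ξ₂.
Substitute: (2·3.62 + 1) ξ₂ = 258.2 → ξ₂ = 31.34 mol/s, ξ₁ = 113.4 mol/s.
Outlet amounts (n = n₀ + Σ ν·ξ):
  B: 305.6 − 2(113.4) − 1(31.34) = 47.37
  D: 0 + 2(113.4) = 226.9
  C: 0 + 1(31.34) = 31.34

227 mol/s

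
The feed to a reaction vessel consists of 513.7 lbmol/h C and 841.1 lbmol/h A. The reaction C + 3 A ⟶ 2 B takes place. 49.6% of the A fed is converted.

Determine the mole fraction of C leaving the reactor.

0.348

A reacted = 0.496 × 841.1 = 417.2 lbmol/h; ν_A = −3, so ξ = 417.2/3 = 139.1 lbmol/h.
Outlet amounts (n = n₀ + ν ξ):
  C: 513.7 − 1(139.1) = 374.6
  A: 841.1 − 3(139.1) = 423.9
  B: 0 + 2(139.1) = 278.1
Total out = 1077 lbmol/h; y_C = 374.6 / 1077 = 0.348.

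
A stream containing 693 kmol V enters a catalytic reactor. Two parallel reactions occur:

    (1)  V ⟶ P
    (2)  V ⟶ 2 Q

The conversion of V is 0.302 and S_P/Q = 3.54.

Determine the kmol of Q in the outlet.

51.8 kmol

Conversion of V: V consumed = 0.302 × 693 = 209.3 kmol = 1ξ₁ + 1ξ₂.
Selectivity: 1ξ₁ / (2ξ₂) = 3.54 → ξ₁ = 7.08 ξ₂.
Substitute: (1·7.08 + 1) ξ₂ = 209.3 → ξ₂ = 25.9 kmol, ξ₁ = 183.4 kmol.
Outlet amounts (n = n₀ + Σ ν·ξ):
  V: 693 − 1(183.4) − 1(25.9) = 483.7
  P: 0 + 1(183.4) = 183.4
  Q: 0 + 2(25.9) = 51.8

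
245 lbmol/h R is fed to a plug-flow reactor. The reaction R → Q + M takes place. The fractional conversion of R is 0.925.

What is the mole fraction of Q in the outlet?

R reacted = 0.925 × 245 = 226.6 lbmol/h; ν_R = −1, so ξ = 226.6/1 = 226.6 lbmol/h.
Outlet amounts (n = n₀ + ν ξ):
  R: 245 − 1(226.6) = 18.38
  Q: 0 + 1(226.6) = 226.6
  M: 0 + 1(226.6) = 226.6
Total out = 471.6 lbmol/h; y_Q = 226.6 / 471.6 = 0.4805.

0.481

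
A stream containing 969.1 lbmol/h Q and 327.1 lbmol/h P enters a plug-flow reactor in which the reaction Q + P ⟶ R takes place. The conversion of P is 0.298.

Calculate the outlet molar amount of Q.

P reacted = 0.298 × 327.1 = 97.48 lbmol/h; ν_P = −1, so ξ = 97.48/1 = 97.48 lbmol/h.
Outlet amounts (n = n₀ + ν ξ):
  Q: 969.1 − 1(97.48) = 871.6
  P: 327.1 − 1(97.48) = 229.6
  R: 0 + 1(97.48) = 97.48

872 lbmol/h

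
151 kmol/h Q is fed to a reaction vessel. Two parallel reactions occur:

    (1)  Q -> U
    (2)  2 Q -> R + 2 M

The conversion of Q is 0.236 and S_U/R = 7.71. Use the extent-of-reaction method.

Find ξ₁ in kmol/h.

ξ₁ = 28.3 kmol/h

Conversion of Q: Q consumed = 0.236 × 151 = 35.64 kmol/h = 1ξ₁ + 2ξ₂.
Selectivity: 1ξ₁ / (1ξ₂) = 7.71 → ξ₁ = 7.71 ξ₂.
Substitute: (1·7.71 + 2) ξ₂ = 35.64 → ξ₂ = 3.67 kmol/h, ξ₁ = 28.3 kmol/h.
Outlet amounts (n = n₀ + Σ ν·ξ):
  Q: 151 − 1(28.3) − 2(3.67) = 115.4
  U: 0 + 1(28.3) = 28.3
  R: 0 + 1(3.67) = 3.67
  M: 0 + 2(3.67) = 7.34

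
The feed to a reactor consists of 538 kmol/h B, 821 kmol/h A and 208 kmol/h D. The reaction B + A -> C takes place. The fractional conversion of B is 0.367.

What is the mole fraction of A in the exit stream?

B reacted = 0.367 × 538 = 197.4 kmol/h; ν_B = −1, so ξ = 197.4/1 = 197.4 kmol/h.
Outlet amounts (n = n₀ + ν ξ):
  B: 538 − 1(197.4) = 340.6
  A: 821 − 1(197.4) = 623.6
  C: 0 + 1(197.4) = 197.4
  D: 208 (inert)
Total out = 1370 kmol/h; y_A = 623.6 / 1370 = 0.4553.

0.455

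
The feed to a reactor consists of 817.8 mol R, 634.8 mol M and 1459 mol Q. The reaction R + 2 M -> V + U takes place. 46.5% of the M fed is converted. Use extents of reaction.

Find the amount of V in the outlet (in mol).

M reacted = 0.465 × 634.8 = 295.2 mol; ν_M = −2, so ξ = 295.2/2 = 147.6 mol.
Outlet amounts (n = n₀ + ν ξ):
  R: 817.8 − 1(147.6) = 670.2
  M: 634.8 − 2(147.6) = 339.6
  V: 0 + 1(147.6) = 147.6
  U: 0 + 1(147.6) = 147.6
  Q: 1459 (inert)

148 mol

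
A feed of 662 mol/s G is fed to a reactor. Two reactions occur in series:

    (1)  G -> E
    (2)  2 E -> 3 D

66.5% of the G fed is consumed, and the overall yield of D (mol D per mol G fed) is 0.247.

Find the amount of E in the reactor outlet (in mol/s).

331 mol/s

Conversion of G: G consumed = 1ξ₁ = 0.665 × 662 → ξ₁ = 440.2 mol/s.
Yield of D: 3ξ₂ / 662 = 0.247 → ξ₂ = 54.5 mol/s.
Outlet amounts (n = n₀ + Σ ν·ξ):
  G: 662 − 1(440.2) = 221.8
  E: 0 + 1(440.2) − 2(54.5) = 331.2
  D: 0 + 3(54.5) = 163.5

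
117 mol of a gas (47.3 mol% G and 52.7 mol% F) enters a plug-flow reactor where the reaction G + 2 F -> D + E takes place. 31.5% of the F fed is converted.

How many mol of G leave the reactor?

F reacted = 0.315 × 61.66 = 19.42 mol; ν_F = −2, so ξ = 19.42/2 = 9.711 mol.
Outlet amounts (n = n₀ + ν ξ):
  G: 55.34 − 1(9.711) = 45.63
  F: 61.66 − 2(9.711) = 42.24
  D: 0 + 1(9.711) = 9.711
  E: 0 + 1(9.711) = 9.711

45.6 mol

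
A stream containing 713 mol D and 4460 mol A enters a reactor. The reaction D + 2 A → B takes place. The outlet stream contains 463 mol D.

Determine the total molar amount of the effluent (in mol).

For D: n = n₀ − 1ξ → 463 = 713 − 1ξ, giving ξ = 250 mol.
Outlet amounts (n = n₀ + ν ξ):
  D: 713 − 1(250) = 463
  A: 4460 − 2(250) = 3960
  B: 0 + 1(250) = 250
Total out = 463 + 3960 + 250 = 4673 mol.

4670 mol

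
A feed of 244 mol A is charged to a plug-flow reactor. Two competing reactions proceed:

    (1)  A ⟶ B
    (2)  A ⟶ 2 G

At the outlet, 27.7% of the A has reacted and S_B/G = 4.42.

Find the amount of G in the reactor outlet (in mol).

13.7 mol

Conversion of A: A consumed = 0.277 × 244 = 67.59 mol = 1ξ₁ + 1ξ₂.
Selectivity: 1ξ₁ / (2ξ₂) = 4.42 → ξ₁ = 8.84 ξ₂.
Substitute: (1·8.84 + 1) ξ₂ = 67.59 → ξ₂ = 6.869 mol, ξ₁ = 60.72 mol.
Outlet amounts (n = n₀ + Σ ν·ξ):
  A: 244 − 1(60.72) − 1(6.869) = 176.4
  B: 0 + 1(60.72) = 60.72
  G: 0 + 2(6.869) = 13.74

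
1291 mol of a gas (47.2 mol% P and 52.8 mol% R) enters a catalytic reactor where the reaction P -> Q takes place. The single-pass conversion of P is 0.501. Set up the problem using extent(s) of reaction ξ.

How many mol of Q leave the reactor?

305 mol

P reacted = 0.501 × 609.4 = 305.3 mol; ν_P = −1, so ξ = 305.3/1 = 305.3 mol.
Outlet amounts (n = n₀ + ν ξ):
  P: 609.4 − 1(305.3) = 304.1
  Q: 0 + 1(305.3) = 305.3
  R: 681.6 (inert)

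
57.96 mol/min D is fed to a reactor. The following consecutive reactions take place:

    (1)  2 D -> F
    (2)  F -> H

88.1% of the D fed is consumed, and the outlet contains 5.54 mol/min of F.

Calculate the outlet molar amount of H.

20 mol/min

Conversion of D: D consumed = 2ξ₁ = 0.881 × 57.96 → ξ₁ = 25.53 mol/min.
F balance: n_F = 0 + 1ξ₁ − 1ξ₂ = 5.54 → ξ₂ = (1·25.53 − 5.54)/1 = 19.99 mol/min.
Outlet amounts (n = n₀ + Σ ν·ξ):
  D: 57.96 − 2(25.53) = 6.897
  F: 0 + 1(25.53) − 1(19.99) = 5.54
  H: 0 + 1(19.99) = 19.99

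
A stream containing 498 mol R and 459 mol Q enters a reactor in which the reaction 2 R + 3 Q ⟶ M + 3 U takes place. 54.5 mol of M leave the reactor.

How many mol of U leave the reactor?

164 mol

For M: n = n₀ + 1ξ → 54.5 = 0 + 1ξ, giving ξ = 54.5 mol.
Outlet amounts (n = n₀ + ν ξ):
  R: 498 − 2(54.5) = 389
  Q: 459 − 3(54.5) = 295.5
  M: 0 + 1(54.5) = 54.5
  U: 0 + 3(54.5) = 163.5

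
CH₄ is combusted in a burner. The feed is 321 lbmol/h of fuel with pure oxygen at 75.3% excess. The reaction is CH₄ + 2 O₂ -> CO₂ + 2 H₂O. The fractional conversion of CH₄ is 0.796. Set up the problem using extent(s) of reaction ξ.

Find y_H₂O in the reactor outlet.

0.353

Stoichiometric O₂ = 2 × 321 = 642 lbmol/h; O₂ fed = 642 × 1.753 = 1125 lbmol/h.
Fuel reacted = 0.796 × 321 → ξ = 255.5 lbmol/h.
Outlet (n = n₀ + ν ξ):
  CH₄: 321 − 1(255.5) = 65.48
  O₂: 1125 − 2(255.5) = 614.4
  CO₂: 0 + 1(255.5) = 255.5
  H₂O: 0 + 2(255.5) = 511
Total out = 1446 lbmol/h; y_H₂O = 511 / 1446 = 0.3533.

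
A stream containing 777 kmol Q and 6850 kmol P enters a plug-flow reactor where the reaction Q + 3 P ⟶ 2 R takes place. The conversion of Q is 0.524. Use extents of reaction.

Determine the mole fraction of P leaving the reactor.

0.826

Q reacted = 0.524 × 777 = 407.1 kmol; ν_Q = −1, so ξ = 407.1/1 = 407.1 kmol.
Outlet amounts (n = n₀ + ν ξ):
  Q: 777 − 1(407.1) = 369.9
  P: 6850 − 3(407.1) = 5629
  R: 0 + 2(407.1) = 814.3
Total out = 6813 kmol; y_P = 5629 / 6813 = 0.8262.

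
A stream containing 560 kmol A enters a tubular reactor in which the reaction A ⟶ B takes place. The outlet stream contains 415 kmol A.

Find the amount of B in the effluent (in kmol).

145 kmol

For A: n = n₀ − 1ξ → 415 = 560 − 1ξ, giving ξ = 145 kmol.
Outlet amounts (n = n₀ + ν ξ):
  A: 560 − 1(145) = 415
  B: 0 + 1(145) = 145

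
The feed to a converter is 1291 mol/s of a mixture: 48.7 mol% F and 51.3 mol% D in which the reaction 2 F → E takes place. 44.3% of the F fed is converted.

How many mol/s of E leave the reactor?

139 mol/s

F reacted = 0.443 × 628.7 = 278.5 mol/s; ν_F = −2, so ξ = 278.5/2 = 139.3 mol/s.
Outlet amounts (n = n₀ + ν ξ):
  F: 628.7 − 2(139.3) = 350.2
  E: 0 + 1(139.3) = 139.3
  D: 662.3 (inert)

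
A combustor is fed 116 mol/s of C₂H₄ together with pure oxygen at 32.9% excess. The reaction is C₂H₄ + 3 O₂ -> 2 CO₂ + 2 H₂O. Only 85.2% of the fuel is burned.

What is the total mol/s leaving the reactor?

Stoichiometric O₂ = 3 × 116 = 348 mol/s; O₂ fed = 348 × 1.329 = 462.5 mol/s.
Fuel reacted = 0.852 × 116 → ξ = 98.83 mol/s.
Outlet (n = n₀ + ν ξ):
  C₂H₄: 116 − 1(98.83) = 17.17
  O₂: 462.5 − 3(98.83) = 166
  CO₂: 0 + 2(98.83) = 197.7
  H₂O: 0 + 2(98.83) = 197.7
Total out = 17.17 + 166 + 197.7 + 197.7 = 578.5 mol/s.

578 mol/s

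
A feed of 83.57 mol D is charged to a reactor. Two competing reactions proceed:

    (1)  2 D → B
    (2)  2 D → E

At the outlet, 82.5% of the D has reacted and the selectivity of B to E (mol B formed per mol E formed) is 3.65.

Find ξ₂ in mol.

Conversion of D: D consumed = 0.825 × 83.57 = 68.95 mol = 2ξ₁ + 2ξ₂.
Selectivity: 1ξ₁ / (1ξ₂) = 3.65 → ξ₁ = 3.65 ξ₂.
Substitute: (2·3.65 + 2) ξ₂ = 68.95 → ξ₂ = 7.413 mol, ξ₁ = 27.06 mol.
Outlet amounts (n = n₀ + Σ ν·ξ):
  D: 83.57 − 2(27.06) − 2(7.413) = 14.62
  B: 0 + 1(27.06) = 27.06
  E: 0 + 1(7.413) = 7.413

ξ₂ = 7.41 mol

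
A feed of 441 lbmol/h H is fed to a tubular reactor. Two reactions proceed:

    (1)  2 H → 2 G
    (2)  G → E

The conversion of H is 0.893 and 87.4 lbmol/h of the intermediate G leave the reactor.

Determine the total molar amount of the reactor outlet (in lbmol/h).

441 lbmol/h

Conversion of H: H consumed = 2ξ₁ = 0.893 × 441 → ξ₁ = 196.9 lbmol/h.
G balance: n_G = 0 + 2ξ₁ − 1ξ₂ = 87.4 → ξ₂ = (2·196.9 − 87.4)/1 = 306.4 lbmol/h.
Outlet amounts (n = n₀ + Σ ν·ξ):
  H: 441 − 2(196.9) = 47.19
  G: 0 + 2(196.9) − 1(306.4) = 87.4
  E: 0 + 1(306.4) = 306.4
Total out = 47.19 + 87.4 + 306.4 = 441 lbmol/h.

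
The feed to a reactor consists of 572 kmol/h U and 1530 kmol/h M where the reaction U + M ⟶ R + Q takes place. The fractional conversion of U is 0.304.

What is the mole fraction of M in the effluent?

U reacted = 0.304 × 572 = 173.9 kmol/h; ν_U = −1, so ξ = 173.9/1 = 173.9 kmol/h.
Outlet amounts (n = n₀ + ν ξ):
  U: 572 − 1(173.9) = 398.1
  M: 1530 − 1(173.9) = 1356
  R: 0 + 1(173.9) = 173.9
  Q: 0 + 1(173.9) = 173.9
Total out = 2102 kmol/h; y_M = 1356 / 2102 = 0.6452.

0.645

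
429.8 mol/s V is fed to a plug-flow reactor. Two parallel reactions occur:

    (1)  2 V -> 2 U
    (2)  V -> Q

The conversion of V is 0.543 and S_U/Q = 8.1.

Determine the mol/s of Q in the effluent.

Conversion of V: V consumed = 0.543 × 429.8 = 233.4 mol/s = 2ξ₁ + 1ξ₂.
Selectivity: 2ξ₁ / (1ξ₂) = 8.1 → ξ₁ = 4.05 ξ₂.
Substitute: (2·4.05 + 1) ξ₂ = 233.4 → ξ₂ = 25.65 mol/s, ξ₁ = 103.9 mol/s.
Outlet amounts (n = n₀ + Σ ν·ξ):
  V: 429.8 − 2(103.9) − 1(25.65) = 196.4
  U: 0 + 2(103.9) = 207.7
  Q: 0 + 1(25.65) = 25.65

25.6 mol/s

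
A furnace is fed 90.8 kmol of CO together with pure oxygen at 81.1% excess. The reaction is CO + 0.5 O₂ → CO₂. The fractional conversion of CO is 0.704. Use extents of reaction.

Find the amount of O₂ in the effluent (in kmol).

Stoichiometric O₂ = 0.5 × 90.8 = 45.4 kmol; O₂ fed = 45.4 × 1.811 = 82.22 kmol.
Fuel reacted = 0.704 × 90.8 → ξ = 63.92 kmol.
Outlet (n = n₀ + ν ξ):
  CO: 90.8 − 1(63.92) = 26.88
  O₂: 82.22 − 0.5(63.92) = 50.26
  CO₂: 0 + 1(63.92) = 63.92

50.3 kmol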